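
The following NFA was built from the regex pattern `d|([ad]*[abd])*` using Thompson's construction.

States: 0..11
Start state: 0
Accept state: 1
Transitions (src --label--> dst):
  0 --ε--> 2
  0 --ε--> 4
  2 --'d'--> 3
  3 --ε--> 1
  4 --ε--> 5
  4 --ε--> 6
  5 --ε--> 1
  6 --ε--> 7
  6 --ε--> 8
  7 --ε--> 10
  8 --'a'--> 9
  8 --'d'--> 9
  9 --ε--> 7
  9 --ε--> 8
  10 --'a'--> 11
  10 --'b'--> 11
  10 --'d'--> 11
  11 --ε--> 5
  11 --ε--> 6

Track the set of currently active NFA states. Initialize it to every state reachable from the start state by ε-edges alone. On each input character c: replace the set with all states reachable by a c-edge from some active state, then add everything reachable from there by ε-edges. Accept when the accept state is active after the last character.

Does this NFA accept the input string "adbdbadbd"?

initial (ε-close {0}): {0,1,2,4,5,6,7,8,10}
'a' @ 1: {1,5,6,7,8,9,10,11}  [accepting]
'd' @ 2: {1,5,6,7,8,9,10,11}  [accepting]
'b' @ 3: {1,5,6,7,8,10,11}  [accepting]
'd' @ 4: {1,5,6,7,8,9,10,11}  [accepting]
'b' @ 5: {1,5,6,7,8,10,11}  [accepting]
'a' @ 6: {1,5,6,7,8,9,10,11}  [accepting]
'd' @ 7: {1,5,6,7,8,9,10,11}  [accepting]
'b' @ 8: {1,5,6,7,8,10,11}  [accepting]
'd' @ 9: {1,5,6,7,8,9,10,11}  [accepting]
end set {1,5,6,7,8,9,10,11} — state 1 in

Answer: ACCEPT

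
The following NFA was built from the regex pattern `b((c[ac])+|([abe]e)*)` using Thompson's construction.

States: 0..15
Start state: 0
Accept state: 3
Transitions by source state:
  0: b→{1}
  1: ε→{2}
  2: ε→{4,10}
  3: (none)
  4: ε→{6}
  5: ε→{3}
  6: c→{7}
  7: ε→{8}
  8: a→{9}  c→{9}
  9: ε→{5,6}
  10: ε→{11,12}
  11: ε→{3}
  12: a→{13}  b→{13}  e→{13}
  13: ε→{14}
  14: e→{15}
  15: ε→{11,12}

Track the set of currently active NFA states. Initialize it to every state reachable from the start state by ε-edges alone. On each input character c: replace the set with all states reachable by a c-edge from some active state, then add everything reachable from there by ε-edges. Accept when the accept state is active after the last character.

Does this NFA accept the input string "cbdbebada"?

S₀ = ε-closure({0}) = {0}
'c' @ 1: {}  — dead — no transitions
rest 'bdbebada' ignored (set empty)
final: {}; accept 3 not in set

Answer: REJECT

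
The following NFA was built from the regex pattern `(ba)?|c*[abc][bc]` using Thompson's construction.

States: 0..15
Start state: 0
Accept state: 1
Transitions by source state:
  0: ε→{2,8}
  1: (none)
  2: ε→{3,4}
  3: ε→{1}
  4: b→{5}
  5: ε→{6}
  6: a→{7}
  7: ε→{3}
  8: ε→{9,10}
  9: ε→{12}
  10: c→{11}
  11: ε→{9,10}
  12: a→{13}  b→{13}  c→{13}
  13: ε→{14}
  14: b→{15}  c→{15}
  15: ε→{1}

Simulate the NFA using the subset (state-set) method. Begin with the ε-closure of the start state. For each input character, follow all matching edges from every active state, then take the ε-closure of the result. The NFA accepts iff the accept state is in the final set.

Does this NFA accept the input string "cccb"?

Answer: ACCEPT

Derivation:
start: ε-closure({0}) = {0,1,2,3,4,8,9,10,12}
'c' @ 1: {9,10,11,12,13,14}
'c' @ 2: {1,9,10,11,12,13,14,15}  [accepting]
'c' @ 3: {1,9,10,11,12,13,14,15}  [accepting]
'b' @ 4: {1,13,14,15}  [accepting]
after full input: {1,13,14,15}  (accept=1 in)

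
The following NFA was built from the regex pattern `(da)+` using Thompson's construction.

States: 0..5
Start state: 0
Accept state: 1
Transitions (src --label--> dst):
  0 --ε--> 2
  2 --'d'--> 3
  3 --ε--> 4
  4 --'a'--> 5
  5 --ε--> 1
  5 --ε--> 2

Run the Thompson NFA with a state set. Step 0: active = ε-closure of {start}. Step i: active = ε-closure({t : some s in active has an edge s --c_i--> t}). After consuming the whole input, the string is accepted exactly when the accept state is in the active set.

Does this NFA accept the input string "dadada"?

S₀ = ε-closure({0}) = {0,2}
'd' @ 1: {3,4}
'a' @ 2: {1,2,5}  [accepting]
'd' @ 3: {3,4}
'a' @ 4: {1,2,5}  [accepting]
'd' @ 5: {3,4}
'a' @ 6: {1,2,5}  [accepting]
final: {1,2,5}; accept 1 in set

Answer: ACCEPT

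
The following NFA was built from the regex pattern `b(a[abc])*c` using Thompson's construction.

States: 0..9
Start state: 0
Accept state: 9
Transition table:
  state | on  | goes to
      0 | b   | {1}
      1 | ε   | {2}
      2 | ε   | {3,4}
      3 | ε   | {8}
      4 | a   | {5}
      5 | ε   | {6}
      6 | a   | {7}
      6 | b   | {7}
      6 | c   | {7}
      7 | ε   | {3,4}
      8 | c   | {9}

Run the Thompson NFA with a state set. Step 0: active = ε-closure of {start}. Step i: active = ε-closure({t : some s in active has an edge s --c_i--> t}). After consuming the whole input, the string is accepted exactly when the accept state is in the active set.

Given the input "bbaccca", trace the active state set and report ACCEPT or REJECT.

Answer: REJECT

Steps:
start: ε-closure({0}) = {0}
'b' @ 1: {1,2,3,4,8}
'b' @ 2: {}  — dead — no transitions
rest 'accca' ignored (set empty)
final: {}; accept 9 not in set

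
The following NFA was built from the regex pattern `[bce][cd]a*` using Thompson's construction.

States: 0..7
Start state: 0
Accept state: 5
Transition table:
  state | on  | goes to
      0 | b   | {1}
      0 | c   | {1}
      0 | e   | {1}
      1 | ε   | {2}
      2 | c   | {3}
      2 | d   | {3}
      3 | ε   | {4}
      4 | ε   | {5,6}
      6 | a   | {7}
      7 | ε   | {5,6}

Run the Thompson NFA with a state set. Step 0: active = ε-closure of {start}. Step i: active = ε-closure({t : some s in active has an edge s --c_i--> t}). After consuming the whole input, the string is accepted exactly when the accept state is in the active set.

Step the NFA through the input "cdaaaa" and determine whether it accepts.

S₀ = ε-closure({0}) = {0}
'c' @ 1: {1,2}
'd' @ 2: {3,4,5,6}  (accept∈set)
'a' @ 3: {5,6,7}  (accept∈set)
'a' @ 4: {5,6,7}  (accept∈set)
'a' @ 5: {5,6,7}  (accept∈set)
'a' @ 6: {5,6,7}  (accept∈set)
final: {5,6,7}; accept 5 in set

Answer: ACCEPT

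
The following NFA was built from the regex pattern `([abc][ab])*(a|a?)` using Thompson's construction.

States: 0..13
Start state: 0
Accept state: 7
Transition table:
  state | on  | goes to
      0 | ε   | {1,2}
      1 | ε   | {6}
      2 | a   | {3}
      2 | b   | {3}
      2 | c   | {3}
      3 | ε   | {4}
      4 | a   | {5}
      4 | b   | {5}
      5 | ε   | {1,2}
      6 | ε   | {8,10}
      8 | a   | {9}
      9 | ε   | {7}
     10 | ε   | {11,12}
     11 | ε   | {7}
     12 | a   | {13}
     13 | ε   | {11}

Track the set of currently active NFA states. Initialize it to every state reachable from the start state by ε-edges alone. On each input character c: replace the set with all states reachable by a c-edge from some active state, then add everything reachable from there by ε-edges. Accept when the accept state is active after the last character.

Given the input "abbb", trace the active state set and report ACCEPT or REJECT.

Answer: ACCEPT

Derivation:
S₀ = ε-closure({0}) = {0,1,2,6,7,8,10,11,12}
'a' @ 1: {3,4,7,9,11,13}  (accept∈set)
'b' @ 2: {1,2,5,6,7,8,10,11,12}  (accept∈set)
'b' @ 3: {3,4}
'b' @ 4: {1,2,5,6,7,8,10,11,12}  (accept∈set)
after full input: {1,2,5,6,7,8,10,11,12}  (accept=7 in)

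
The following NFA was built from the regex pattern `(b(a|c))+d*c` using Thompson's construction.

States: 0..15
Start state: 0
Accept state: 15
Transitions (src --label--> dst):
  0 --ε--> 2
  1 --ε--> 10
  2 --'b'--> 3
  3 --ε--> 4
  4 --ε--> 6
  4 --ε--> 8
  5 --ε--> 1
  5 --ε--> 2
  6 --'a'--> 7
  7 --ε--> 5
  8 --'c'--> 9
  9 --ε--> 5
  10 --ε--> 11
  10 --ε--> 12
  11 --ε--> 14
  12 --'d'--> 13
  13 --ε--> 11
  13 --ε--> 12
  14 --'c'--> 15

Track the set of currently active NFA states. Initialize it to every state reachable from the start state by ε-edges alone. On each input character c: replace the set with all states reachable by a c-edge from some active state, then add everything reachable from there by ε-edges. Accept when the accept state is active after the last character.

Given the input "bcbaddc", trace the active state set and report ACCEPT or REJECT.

Answer: ACCEPT

Trace:
S₀ = ε-closure({0}) = {0,2}
'b' @ 1: {3,4,6,8}
'c' @ 2: {1,2,5,9,10,11,12,14}
'b' @ 3: {3,4,6,8}
'a' @ 4: {1,2,5,7,10,11,12,14}
'd' @ 5: {11,12,13,14}
'd' @ 6: {11,12,13,14}
'c' @ 7: {15}  [accepting]
end set {15} — state 15 in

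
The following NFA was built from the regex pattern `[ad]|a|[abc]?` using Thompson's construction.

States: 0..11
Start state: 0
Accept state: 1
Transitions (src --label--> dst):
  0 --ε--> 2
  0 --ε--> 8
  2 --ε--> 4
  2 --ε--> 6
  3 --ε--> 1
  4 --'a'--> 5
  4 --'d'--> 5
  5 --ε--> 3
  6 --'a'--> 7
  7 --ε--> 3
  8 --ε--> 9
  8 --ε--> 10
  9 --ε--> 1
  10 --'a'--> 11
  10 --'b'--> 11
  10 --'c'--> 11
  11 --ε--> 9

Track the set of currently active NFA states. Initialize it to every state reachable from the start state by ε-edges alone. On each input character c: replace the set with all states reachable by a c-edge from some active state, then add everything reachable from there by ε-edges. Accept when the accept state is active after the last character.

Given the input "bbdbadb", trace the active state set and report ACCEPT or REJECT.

S₀ = ε-closure({0}) = {0,1,2,4,6,8,9,10}
'b' @ 1: {1,9,11}  ✓accept
'b' @ 2: {}  — dead — no transitions
rest 'dbadb' ignored (set empty)
end set {} — state 1 not in

Answer: REJECT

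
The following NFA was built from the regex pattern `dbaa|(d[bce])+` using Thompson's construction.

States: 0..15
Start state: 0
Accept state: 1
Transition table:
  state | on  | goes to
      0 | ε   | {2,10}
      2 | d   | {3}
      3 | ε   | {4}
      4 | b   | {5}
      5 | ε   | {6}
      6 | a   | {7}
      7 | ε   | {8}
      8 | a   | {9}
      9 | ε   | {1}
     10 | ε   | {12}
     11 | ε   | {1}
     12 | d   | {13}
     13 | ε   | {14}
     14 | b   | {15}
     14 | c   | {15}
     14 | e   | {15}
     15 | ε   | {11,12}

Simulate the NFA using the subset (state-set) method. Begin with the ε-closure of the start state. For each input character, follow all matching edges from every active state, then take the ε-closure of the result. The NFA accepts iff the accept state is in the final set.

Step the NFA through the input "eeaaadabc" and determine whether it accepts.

initial (ε-close {0}): {0,2,10,12}
'e' @ 1: {}  — state set empty
rest 'eaaadabc' ignored (set empty)
after full input: {}  (accept=1 not in)

Answer: REJECT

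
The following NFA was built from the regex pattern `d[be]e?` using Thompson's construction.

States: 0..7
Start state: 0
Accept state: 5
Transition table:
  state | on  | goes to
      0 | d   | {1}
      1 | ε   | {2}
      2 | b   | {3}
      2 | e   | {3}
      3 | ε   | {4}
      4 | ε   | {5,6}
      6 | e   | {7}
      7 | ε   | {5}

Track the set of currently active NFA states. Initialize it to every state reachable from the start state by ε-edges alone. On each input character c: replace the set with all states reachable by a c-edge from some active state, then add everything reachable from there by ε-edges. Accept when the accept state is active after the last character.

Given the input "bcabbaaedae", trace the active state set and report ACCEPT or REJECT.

Answer: REJECT

Derivation:
S₀ = ε-closure({0}) = {0}
'b' @ 1: {}  — dead — no transitions
rest 'cabbaaedae' ignored (set empty)
end set {} — state 5 not in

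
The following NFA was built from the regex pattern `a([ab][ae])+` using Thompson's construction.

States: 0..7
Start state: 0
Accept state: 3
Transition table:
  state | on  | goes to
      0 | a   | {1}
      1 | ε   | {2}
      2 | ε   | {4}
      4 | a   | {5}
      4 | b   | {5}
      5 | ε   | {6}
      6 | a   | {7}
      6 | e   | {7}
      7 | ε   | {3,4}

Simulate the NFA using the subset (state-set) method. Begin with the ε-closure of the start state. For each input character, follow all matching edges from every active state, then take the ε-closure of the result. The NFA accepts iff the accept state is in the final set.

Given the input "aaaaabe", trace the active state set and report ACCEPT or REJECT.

Answer: ACCEPT

Steps:
initial (ε-close {0}): {0}
'a' @ 1: {1,2,4}
'a' @ 2: {5,6}
'a' @ 3: {3,4,7}  (accept∈set)
'a' @ 4: {5,6}
'a' @ 5: {3,4,7}  (accept∈set)
'b' @ 6: {5,6}
'e' @ 7: {3,4,7}  (accept∈set)
final: {3,4,7}; accept 3 in set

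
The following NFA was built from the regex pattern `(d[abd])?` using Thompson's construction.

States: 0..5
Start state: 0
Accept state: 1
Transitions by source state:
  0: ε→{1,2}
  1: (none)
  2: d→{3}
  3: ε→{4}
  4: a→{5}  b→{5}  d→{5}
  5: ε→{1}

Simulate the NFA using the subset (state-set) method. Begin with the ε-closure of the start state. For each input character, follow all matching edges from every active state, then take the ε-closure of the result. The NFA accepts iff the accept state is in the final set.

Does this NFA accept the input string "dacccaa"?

start: ε-closure({0}) = {0,1,2}
'd' @ 1: {3,4}
'a' @ 2: {1,5}  [accepting]
'c' @ 3: {}  — no active states
rest 'ccaa' ignored (set empty)
after full input: {}  (accept=1 not in)

Answer: REJECT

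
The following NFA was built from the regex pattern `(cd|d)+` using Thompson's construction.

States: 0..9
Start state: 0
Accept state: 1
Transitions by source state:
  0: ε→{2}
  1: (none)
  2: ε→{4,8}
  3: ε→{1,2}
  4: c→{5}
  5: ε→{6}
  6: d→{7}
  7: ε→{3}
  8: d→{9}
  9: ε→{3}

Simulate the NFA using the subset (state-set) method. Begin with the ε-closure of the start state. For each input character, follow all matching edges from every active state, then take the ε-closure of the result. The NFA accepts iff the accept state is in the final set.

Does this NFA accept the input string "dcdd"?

Answer: ACCEPT

Trace:
initial (ε-close {0}): {0,2,4,8}
'd' @ 1: {1,2,3,4,8,9}  [accepting]
'c' @ 2: {5,6}
'd' @ 3: {1,2,3,4,7,8}  [accepting]
'd' @ 4: {1,2,3,4,8,9}  [accepting]
final: {1,2,3,4,8,9}; accept 1 in set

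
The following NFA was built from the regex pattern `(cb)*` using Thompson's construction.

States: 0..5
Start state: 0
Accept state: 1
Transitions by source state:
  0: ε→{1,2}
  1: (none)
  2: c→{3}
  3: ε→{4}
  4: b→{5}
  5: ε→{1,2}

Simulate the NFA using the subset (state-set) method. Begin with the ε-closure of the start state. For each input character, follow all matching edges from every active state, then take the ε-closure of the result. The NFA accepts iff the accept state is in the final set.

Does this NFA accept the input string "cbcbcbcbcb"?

initial (ε-close {0}): {0,1,2}
'c' @ 1: {3,4}
'b' @ 2: {1,2,5}  [accepting]
'c' @ 3: {3,4}
'b' @ 4: {1,2,5}  [accepting]
'c' @ 5: {3,4}
'b' @ 6: {1,2,5}  [accepting]
'c' @ 7: {3,4}
'b' @ 8: {1,2,5}  [accepting]
'c' @ 9: {3,4}
'b' @ 10: {1,2,5}  [accepting]
after full input: {1,2,5}  (accept=1 in)

Answer: ACCEPT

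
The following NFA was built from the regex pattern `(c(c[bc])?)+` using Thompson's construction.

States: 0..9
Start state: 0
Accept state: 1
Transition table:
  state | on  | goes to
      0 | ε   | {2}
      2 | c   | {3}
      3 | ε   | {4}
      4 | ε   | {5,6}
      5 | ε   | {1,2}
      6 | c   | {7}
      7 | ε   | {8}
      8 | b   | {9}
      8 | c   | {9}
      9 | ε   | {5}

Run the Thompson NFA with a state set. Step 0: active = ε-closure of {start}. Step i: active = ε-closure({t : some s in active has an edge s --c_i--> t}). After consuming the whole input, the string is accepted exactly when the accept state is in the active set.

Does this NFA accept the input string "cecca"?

start: ε-closure({0}) = {0,2}
'c' @ 1: {1,2,3,4,5,6}  [accepting]
'e' @ 2: {}  — dead — no transitions
rest 'cca' ignored (set empty)
final: {}; accept 1 not in set

Answer: REJECT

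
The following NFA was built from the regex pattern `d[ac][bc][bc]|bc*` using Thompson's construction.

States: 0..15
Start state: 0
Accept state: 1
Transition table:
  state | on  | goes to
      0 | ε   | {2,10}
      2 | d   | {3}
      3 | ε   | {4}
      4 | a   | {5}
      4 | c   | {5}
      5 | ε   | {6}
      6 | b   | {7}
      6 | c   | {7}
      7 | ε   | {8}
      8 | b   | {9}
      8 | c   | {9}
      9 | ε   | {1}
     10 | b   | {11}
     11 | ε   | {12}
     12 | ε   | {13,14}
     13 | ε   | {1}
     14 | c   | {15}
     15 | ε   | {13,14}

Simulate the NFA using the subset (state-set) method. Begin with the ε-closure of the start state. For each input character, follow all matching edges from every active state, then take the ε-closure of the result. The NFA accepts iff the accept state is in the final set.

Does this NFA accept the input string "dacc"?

Answer: ACCEPT

Derivation:
start: ε-closure({0}) = {0,2,10}
'd' @ 1: {3,4}
'a' @ 2: {5,6}
'c' @ 3: {7,8}
'c' @ 4: {1,9}  (accept∈set)
after full input: {1,9}  (accept=1 in)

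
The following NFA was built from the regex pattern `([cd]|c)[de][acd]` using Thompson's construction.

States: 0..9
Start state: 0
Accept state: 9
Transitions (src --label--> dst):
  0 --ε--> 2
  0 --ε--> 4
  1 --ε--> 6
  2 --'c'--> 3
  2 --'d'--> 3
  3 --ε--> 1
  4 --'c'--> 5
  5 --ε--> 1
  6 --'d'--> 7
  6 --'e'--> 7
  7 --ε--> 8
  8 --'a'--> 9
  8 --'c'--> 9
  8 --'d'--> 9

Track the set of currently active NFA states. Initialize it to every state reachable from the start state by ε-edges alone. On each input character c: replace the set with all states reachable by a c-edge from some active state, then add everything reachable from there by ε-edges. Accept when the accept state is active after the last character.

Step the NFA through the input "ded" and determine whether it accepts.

initial (ε-close {0}): {0,2,4}
'd' @ 1: {1,3,6}
'e' @ 2: {7,8}
'd' @ 3: {9}  (accept∈set)
final: {9}; accept 9 in set

Answer: ACCEPT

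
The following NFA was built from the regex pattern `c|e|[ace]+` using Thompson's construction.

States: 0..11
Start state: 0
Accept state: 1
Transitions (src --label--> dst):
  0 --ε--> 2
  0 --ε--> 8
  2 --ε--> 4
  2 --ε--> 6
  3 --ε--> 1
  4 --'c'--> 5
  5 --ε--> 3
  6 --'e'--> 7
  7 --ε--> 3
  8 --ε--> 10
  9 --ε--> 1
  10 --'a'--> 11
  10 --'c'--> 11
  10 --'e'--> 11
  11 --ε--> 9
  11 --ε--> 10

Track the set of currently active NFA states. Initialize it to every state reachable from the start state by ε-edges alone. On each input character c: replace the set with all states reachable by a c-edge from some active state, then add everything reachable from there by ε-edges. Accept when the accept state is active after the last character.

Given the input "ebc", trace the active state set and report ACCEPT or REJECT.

start: ε-closure({0}) = {0,2,4,6,8,10}
'e' @ 1: {1,3,7,9,10,11}  ✓accept
'b' @ 2: {}  — dead — no transitions
rest 'c' ignored (set empty)
final: {}; accept 1 not in set

Answer: REJECT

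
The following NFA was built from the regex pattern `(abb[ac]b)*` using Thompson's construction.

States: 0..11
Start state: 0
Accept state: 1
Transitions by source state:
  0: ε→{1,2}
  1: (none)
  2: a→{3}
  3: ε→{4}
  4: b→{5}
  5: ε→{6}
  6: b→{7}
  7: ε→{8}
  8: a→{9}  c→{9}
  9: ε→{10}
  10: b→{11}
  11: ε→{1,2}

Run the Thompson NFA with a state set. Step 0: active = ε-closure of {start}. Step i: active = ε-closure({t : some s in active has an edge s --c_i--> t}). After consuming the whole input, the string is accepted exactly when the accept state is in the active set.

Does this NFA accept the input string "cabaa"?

S₀ = ε-closure({0}) = {0,1,2}
'c' @ 1: {}  — no active states
rest 'abaa' ignored (set empty)
final: {}; accept 1 not in set

Answer: REJECT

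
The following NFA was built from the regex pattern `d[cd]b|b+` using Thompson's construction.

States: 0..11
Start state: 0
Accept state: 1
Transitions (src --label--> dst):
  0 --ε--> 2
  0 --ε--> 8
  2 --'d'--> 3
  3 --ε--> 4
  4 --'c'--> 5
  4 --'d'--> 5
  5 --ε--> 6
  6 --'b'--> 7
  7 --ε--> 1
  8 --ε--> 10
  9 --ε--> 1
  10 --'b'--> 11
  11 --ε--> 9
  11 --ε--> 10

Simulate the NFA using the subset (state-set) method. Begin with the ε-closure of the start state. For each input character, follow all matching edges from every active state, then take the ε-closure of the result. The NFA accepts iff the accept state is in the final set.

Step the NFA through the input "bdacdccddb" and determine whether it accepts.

initial (ε-close {0}): {0,2,8,10}
'b' @ 1: {1,9,10,11}  [accepting]
'd' @ 2: {}  — no active states
rest 'acdccddb' ignored (set empty)
after full input: {}  (accept=1 not in)

Answer: REJECT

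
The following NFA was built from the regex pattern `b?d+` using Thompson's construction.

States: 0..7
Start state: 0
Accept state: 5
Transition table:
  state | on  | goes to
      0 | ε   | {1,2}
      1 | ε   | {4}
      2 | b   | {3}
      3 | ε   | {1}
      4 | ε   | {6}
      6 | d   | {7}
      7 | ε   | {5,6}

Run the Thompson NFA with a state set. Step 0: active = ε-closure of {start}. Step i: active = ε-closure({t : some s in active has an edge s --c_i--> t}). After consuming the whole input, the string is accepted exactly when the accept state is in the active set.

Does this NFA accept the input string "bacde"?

Answer: REJECT

Derivation:
S₀ = ε-closure({0}) = {0,1,2,4,6}
'b' @ 1: {1,3,4,6}
'a' @ 2: {}  — no active states
rest 'cde' ignored (set empty)
final: {}; accept 5 not in set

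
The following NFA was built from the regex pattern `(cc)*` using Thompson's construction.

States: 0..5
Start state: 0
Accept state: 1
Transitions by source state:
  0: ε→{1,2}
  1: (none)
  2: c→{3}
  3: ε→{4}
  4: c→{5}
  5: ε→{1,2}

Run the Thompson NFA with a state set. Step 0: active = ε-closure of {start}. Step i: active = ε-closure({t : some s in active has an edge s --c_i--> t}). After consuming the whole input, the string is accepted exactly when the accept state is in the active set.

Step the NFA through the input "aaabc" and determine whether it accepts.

Answer: REJECT

Steps:
start: ε-closure({0}) = {0,1,2}
'a' @ 1: {}  — state set empty
rest 'aabc' ignored (set empty)
after full input: {}  (accept=1 not in)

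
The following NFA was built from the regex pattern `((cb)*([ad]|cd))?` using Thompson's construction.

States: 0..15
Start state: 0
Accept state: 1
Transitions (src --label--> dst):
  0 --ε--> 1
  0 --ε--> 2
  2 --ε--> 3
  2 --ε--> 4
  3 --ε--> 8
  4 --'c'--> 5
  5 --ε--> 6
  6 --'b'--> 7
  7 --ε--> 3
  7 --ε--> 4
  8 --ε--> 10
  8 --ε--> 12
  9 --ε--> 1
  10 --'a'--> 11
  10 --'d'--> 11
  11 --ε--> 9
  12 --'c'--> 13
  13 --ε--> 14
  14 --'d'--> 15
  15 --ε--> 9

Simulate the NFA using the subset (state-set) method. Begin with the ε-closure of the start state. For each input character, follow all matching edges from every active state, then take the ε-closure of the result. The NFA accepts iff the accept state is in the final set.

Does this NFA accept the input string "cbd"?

Answer: ACCEPT

Derivation:
start: ε-closure({0}) = {0,1,2,3,4,8,10,12}
'c' @ 1: {5,6,13,14}
'b' @ 2: {3,4,7,8,10,12}
'd' @ 3: {1,9,11}  (accept∈set)
final: {1,9,11}; accept 1 in set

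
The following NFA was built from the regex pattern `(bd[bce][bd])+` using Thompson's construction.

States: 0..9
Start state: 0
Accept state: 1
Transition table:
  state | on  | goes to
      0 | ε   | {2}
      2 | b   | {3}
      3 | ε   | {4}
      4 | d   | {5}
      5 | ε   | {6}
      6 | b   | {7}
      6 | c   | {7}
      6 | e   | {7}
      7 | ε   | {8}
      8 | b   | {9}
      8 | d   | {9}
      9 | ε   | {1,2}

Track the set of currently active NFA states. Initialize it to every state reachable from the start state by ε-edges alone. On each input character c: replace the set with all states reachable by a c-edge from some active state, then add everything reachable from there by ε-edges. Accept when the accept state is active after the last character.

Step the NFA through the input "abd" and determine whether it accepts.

Answer: REJECT

Derivation:
initial (ε-close {0}): {0,2}
'a' @ 1: {}  — dead — no transitions
rest 'bd' ignored (set empty)
end set {} — state 1 not in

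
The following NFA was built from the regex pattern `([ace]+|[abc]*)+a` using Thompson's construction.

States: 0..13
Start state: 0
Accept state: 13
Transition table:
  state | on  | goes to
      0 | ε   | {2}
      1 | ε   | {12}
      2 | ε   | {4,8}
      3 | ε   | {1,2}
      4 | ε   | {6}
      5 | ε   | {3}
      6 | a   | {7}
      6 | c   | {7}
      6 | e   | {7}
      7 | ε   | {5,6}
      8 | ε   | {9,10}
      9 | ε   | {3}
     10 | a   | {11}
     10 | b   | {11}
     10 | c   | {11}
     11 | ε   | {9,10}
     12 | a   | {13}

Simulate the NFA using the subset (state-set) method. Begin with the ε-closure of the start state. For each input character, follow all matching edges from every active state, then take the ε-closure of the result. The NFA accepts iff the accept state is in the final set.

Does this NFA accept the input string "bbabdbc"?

Answer: REJECT

Steps:
start: ε-closure({0}) = {0,1,2,3,4,6,8,9,10,12}
'b' @ 1: {1,2,3,4,6,8,9,10,11,12}
'b' @ 2: {1,2,3,4,6,8,9,10,11,12}
'a' @ 3: {1,2,3,4,5,6,7,8,9,10,11,12,13}  [accepting]
'b' @ 4: {1,2,3,4,6,8,9,10,11,12}
'd' @ 5: {}  — dead — no transitions
rest 'bc' ignored (set empty)
final: {}; accept 13 not in set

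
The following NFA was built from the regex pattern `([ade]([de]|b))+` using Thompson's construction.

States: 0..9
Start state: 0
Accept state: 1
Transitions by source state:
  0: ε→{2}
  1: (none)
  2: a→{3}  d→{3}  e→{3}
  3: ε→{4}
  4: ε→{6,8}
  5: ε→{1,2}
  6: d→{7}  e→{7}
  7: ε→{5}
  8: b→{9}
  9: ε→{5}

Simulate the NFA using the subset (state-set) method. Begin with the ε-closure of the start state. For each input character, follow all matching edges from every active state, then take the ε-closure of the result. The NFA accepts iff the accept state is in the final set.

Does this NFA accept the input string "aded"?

Answer: ACCEPT

Steps:
initial (ε-close {0}): {0,2}
'a' @ 1: {3,4,6,8}
'd' @ 2: {1,2,5,7}  [accepting]
'e' @ 3: {3,4,6,8}
'd' @ 4: {1,2,5,7}  [accepting]
end set {1,2,5,7} — state 1 in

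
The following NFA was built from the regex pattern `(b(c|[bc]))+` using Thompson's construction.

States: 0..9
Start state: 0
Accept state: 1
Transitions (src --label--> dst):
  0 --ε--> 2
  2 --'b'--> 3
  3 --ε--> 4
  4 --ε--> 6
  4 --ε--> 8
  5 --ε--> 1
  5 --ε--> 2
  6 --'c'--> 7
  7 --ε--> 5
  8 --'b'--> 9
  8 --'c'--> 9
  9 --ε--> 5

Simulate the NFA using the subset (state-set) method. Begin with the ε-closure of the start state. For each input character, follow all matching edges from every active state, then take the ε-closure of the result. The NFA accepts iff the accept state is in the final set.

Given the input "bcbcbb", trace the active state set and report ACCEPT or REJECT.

Answer: ACCEPT

Derivation:
S₀ = ε-closure({0}) = {0,2}
'b' @ 1: {3,4,6,8}
'c' @ 2: {1,2,5,7,9}  ✓accept
'b' @ 3: {3,4,6,8}
'c' @ 4: {1,2,5,7,9}  ✓accept
'b' @ 5: {3,4,6,8}
'b' @ 6: {1,2,5,9}  ✓accept
after full input: {1,2,5,9}  (accept=1 in)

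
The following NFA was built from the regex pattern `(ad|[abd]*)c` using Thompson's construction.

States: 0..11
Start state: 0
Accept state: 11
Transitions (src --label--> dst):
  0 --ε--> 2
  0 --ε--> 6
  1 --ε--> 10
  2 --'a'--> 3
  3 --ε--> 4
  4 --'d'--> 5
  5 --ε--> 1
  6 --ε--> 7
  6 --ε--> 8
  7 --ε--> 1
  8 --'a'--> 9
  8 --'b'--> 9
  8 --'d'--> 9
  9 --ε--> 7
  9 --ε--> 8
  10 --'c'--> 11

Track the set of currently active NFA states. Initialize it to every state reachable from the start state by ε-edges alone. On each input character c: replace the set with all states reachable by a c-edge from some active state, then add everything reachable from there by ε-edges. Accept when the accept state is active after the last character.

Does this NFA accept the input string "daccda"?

start: ε-closure({0}) = {0,1,2,6,7,8,10}
'd' @ 1: {1,7,8,9,10}
'a' @ 2: {1,7,8,9,10}
'c' @ 3: {11}  [accepting]
'c' @ 4: {}  — state set empty
rest 'da' ignored (set empty)
final: {}; accept 11 not in set

Answer: REJECT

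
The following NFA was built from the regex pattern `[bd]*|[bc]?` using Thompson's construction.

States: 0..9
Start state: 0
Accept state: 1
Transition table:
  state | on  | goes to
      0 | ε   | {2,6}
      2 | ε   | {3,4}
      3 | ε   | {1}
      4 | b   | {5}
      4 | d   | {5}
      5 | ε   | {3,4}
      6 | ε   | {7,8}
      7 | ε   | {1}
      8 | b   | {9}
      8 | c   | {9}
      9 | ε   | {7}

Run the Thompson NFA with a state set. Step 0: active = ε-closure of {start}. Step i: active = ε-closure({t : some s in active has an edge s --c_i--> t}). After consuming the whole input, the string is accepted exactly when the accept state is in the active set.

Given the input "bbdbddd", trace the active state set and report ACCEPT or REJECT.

Answer: ACCEPT

Steps:
S₀ = ε-closure({0}) = {0,1,2,3,4,6,7,8}
'b' @ 1: {1,3,4,5,7,9}  (accept∈set)
'b' @ 2: {1,3,4,5}  (accept∈set)
'd' @ 3: {1,3,4,5}  (accept∈set)
'b' @ 4: {1,3,4,5}  (accept∈set)
'd' @ 5: {1,3,4,5}  (accept∈set)
'd' @ 6: {1,3,4,5}  (accept∈set)
'd' @ 7: {1,3,4,5}  (accept∈set)
end set {1,3,4,5} — state 1 in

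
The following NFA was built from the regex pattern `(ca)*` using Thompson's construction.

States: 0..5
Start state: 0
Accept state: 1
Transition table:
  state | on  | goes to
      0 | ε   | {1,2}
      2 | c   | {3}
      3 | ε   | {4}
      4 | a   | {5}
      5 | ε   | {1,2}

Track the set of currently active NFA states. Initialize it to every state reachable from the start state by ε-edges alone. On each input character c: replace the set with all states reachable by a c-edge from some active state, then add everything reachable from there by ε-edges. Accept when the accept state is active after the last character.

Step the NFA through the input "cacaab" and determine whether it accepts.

Answer: REJECT

Steps:
S₀ = ε-closure({0}) = {0,1,2}
'c' @ 1: {3,4}
'a' @ 2: {1,2,5}  ✓accept
'c' @ 3: {3,4}
'a' @ 4: {1,2,5}  ✓accept
'a' @ 5: {}  — dead — no transitions
rest 'b' ignored (set empty)
end set {} — state 1 not in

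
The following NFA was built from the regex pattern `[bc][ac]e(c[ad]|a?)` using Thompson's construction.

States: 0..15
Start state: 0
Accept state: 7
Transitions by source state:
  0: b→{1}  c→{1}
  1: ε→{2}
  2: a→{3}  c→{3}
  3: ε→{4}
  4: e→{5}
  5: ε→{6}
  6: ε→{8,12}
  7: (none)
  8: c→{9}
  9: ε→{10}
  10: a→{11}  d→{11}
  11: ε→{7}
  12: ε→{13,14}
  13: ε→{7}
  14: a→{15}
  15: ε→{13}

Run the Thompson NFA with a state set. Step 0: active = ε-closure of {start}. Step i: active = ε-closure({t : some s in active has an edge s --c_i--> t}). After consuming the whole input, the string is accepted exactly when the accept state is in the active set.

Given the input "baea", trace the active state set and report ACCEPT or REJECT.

initial (ε-close {0}): {0}
'b' @ 1: {1,2}
'a' @ 2: {3,4}
'e' @ 3: {5,6,7,8,12,13,14}  ✓accept
'a' @ 4: {7,13,15}  ✓accept
end set {7,13,15} — state 7 in

Answer: ACCEPT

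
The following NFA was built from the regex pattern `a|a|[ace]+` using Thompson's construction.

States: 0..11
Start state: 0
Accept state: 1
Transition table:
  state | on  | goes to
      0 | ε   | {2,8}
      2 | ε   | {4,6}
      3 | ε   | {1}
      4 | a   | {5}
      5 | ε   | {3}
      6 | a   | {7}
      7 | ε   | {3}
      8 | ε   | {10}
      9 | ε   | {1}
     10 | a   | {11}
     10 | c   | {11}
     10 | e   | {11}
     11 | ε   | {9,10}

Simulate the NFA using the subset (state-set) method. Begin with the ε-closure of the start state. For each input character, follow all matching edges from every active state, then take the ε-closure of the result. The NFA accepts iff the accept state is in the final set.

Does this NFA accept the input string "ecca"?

initial (ε-close {0}): {0,2,4,6,8,10}
'e' @ 1: {1,9,10,11}  (accept∈set)
'c' @ 2: {1,9,10,11}  (accept∈set)
'c' @ 3: {1,9,10,11}  (accept∈set)
'a' @ 4: {1,9,10,11}  (accept∈set)
final: {1,9,10,11}; accept 1 in set

Answer: ACCEPT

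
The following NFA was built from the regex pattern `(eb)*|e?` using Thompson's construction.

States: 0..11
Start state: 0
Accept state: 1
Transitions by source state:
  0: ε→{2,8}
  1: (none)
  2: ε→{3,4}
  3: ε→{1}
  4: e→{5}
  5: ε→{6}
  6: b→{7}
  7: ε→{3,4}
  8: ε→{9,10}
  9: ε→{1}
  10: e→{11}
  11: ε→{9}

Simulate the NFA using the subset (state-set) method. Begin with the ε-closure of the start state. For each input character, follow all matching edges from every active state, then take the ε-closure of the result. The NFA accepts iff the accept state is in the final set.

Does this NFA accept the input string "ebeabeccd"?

Answer: REJECT

Trace:
start: ε-closure({0}) = {0,1,2,3,4,8,9,10}
'e' @ 1: {1,5,6,9,11}  (accept∈set)
'b' @ 2: {1,3,4,7}  (accept∈set)
'e' @ 3: {5,6}
'a' @ 4: {}  — no active states
rest 'beccd' ignored (set empty)
after full input: {}  (accept=1 not in)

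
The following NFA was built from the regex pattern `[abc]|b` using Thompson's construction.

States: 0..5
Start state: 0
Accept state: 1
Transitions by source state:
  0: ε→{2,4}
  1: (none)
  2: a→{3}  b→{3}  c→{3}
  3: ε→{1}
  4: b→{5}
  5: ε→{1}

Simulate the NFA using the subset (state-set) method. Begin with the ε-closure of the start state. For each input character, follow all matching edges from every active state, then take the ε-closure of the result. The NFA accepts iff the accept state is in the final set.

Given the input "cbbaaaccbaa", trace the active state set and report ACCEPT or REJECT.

Answer: REJECT

Trace:
S₀ = ε-closure({0}) = {0,2,4}
'c' @ 1: {1,3}  ✓accept
'b' @ 2: {}  — no active states
rest 'baaaccbaa' ignored (set empty)
final: {}; accept 1 not in set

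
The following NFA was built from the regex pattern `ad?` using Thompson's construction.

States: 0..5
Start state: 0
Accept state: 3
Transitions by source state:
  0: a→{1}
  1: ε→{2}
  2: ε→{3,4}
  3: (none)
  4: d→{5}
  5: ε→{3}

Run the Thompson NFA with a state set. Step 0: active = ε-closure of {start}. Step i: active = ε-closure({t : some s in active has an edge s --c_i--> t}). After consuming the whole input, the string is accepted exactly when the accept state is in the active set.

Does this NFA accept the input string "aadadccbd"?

initial (ε-close {0}): {0}
'a' @ 1: {1,2,3,4}  ✓accept
'a' @ 2: {}  — state set empty
rest 'dadccbd' ignored (set empty)
after full input: {}  (accept=3 not in)

Answer: REJECT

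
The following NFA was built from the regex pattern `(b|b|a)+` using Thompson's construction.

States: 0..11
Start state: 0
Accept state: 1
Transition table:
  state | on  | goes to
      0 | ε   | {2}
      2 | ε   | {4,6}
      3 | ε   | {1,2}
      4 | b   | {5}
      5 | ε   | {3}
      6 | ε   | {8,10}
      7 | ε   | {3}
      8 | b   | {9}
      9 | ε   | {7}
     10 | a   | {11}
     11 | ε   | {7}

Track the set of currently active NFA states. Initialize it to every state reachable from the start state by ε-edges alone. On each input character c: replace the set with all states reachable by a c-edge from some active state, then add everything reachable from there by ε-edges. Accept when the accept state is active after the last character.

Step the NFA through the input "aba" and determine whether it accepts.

Answer: ACCEPT

Steps:
initial (ε-close {0}): {0,2,4,6,8,10}
'a' @ 1: {1,2,3,4,6,7,8,10,11}  [accepting]
'b' @ 2: {1,2,3,4,5,6,7,8,9,10}  [accepting]
'a' @ 3: {1,2,3,4,6,7,8,10,11}  [accepting]
end set {1,2,3,4,6,7,8,10,11} — state 1 in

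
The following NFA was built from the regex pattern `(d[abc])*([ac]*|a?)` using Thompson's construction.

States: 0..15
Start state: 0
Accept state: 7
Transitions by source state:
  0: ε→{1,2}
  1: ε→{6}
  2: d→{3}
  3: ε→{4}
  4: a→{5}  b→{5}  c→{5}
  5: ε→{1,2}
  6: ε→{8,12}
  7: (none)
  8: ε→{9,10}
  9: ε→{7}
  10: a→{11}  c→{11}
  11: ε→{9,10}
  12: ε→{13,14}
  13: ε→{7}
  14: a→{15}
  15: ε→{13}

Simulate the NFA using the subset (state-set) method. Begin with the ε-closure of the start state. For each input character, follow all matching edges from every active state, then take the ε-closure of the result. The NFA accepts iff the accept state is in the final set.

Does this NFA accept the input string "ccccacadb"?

Answer: REJECT

Trace:
S₀ = ε-closure({0}) = {0,1,2,6,7,8,9,10,12,13,14}
'c' @ 1: {7,9,10,11}  ✓accept
'c' @ 2: {7,9,10,11}  ✓accept
'c' @ 3: {7,9,10,11}  ✓accept
'c' @ 4: {7,9,10,11}  ✓accept
'a' @ 5: {7,9,10,11}  ✓accept
'c' @ 6: {7,9,10,11}  ✓accept
'a' @ 7: {7,9,10,11}  ✓accept
'd' @ 8: {}  — state set empty
rest 'b' ignored (set empty)
final: {}; accept 7 not in set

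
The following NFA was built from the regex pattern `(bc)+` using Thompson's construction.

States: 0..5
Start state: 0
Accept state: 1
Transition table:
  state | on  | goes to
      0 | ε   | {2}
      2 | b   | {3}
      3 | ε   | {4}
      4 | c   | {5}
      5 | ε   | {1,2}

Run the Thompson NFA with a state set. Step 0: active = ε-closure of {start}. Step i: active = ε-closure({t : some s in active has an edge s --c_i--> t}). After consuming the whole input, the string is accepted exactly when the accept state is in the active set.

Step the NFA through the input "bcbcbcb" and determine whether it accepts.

Answer: REJECT

Trace:
start: ε-closure({0}) = {0,2}
'b' @ 1: {3,4}
'c' @ 2: {1,2,5}  (accept∈set)
'b' @ 3: {3,4}
'c' @ 4: {1,2,5}  (accept∈set)
'b' @ 5: {3,4}
'c' @ 6: {1,2,5}  (accept∈set)
'b' @ 7: {3,4}
final: {3,4}; accept 1 not in set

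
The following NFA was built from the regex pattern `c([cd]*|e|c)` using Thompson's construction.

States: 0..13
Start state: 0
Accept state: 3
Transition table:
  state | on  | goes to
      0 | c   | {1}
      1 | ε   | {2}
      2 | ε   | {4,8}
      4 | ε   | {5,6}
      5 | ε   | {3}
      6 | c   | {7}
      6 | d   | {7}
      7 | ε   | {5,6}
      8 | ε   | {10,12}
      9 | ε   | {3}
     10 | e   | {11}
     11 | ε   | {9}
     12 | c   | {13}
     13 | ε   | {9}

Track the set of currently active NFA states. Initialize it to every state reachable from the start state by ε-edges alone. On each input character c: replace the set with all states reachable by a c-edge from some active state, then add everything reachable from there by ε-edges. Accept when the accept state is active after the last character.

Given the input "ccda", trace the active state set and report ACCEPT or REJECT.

S₀ = ε-closure({0}) = {0}
'c' @ 1: {1,2,3,4,5,6,8,10,12}  ✓accept
'c' @ 2: {3,5,6,7,9,13}  ✓accept
'd' @ 3: {3,5,6,7}  ✓accept
'a' @ 4: {}  — dead — no transitions
end set {} — state 3 not in

Answer: REJECT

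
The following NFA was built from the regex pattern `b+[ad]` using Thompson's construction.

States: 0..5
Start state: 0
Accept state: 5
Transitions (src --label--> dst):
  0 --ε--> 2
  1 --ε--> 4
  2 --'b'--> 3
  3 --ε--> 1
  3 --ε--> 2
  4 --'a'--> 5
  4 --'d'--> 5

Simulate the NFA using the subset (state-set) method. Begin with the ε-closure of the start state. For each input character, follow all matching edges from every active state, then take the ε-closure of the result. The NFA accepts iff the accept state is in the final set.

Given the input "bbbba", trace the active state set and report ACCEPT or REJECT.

Answer: ACCEPT

Steps:
initial (ε-close {0}): {0,2}
'b' @ 1: {1,2,3,4}
'b' @ 2: {1,2,3,4}
'b' @ 3: {1,2,3,4}
'b' @ 4: {1,2,3,4}
'a' @ 5: {5}  [accepting]
after full input: {5}  (accept=5 in)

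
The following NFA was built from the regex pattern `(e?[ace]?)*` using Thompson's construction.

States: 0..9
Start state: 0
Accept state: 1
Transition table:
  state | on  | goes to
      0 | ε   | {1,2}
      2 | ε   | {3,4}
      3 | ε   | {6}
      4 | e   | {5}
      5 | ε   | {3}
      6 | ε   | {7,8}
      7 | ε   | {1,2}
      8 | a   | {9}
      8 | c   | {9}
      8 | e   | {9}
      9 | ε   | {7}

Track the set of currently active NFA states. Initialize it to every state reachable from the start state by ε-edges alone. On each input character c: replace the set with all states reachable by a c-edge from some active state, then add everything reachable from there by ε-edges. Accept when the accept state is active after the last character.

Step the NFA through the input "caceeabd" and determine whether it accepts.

Answer: REJECT

Steps:
S₀ = ε-closure({0}) = {0,1,2,3,4,6,7,8}
'c' @ 1: {1,2,3,4,6,7,8,9}  (accept∈set)
'a' @ 2: {1,2,3,4,6,7,8,9}  (accept∈set)
'c' @ 3: {1,2,3,4,6,7,8,9}  (accept∈set)
'e' @ 4: {1,2,3,4,5,6,7,8,9}  (accept∈set)
'e' @ 5: {1,2,3,4,5,6,7,8,9}  (accept∈set)
'a' @ 6: {1,2,3,4,6,7,8,9}  (accept∈set)
'b' @ 7: {}  — state set empty
rest 'd' ignored (set empty)
after full input: {}  (accept=1 not in)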